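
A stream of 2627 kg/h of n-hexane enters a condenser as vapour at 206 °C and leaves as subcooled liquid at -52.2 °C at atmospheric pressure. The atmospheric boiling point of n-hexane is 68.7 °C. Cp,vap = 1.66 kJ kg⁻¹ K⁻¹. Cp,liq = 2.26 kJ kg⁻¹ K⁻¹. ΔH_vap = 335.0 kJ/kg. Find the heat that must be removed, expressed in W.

vapour 206→68.7 °C: -227.92 kJ/kg
condensation at 68.7 °C: -335 kJ/kg
liquid 68.7→-52.2 °C: -273.23 kJ/kg
Δh = -227.92 + -335 + -273.23 = -836.15 kJ/kg
Q = ṁ·Δh = 2627 kg/h × -836.15 kJ/kg = -2.1966e+06 kJ/h
|Q| = 610.16 kW = 610160 W

Q_c = 610000 W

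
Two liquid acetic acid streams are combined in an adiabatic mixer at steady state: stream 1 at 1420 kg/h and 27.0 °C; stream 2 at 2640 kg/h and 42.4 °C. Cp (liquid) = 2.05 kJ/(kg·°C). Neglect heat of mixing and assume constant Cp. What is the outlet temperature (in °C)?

No heat crosses the boundary, so H_out = H_in.
T_out = Σ ṁᵢCp,ᵢTᵢ / Σ ṁᵢCp,ᵢ
      = 308070 / 8323 = 37.014 °C

T_out = 37.0 °C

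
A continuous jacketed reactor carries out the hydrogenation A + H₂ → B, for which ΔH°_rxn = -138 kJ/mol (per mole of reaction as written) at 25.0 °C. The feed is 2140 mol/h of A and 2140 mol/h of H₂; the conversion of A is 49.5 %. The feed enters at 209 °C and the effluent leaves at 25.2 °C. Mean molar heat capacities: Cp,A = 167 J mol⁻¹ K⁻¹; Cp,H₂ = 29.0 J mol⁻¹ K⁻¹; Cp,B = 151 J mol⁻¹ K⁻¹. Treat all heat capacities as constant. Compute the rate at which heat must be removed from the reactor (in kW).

Extent of reaction ξ = 0.495 × 2140 = 1059.3 mol/h
Reaction term: ξ·ΔH°_rxn = 1059.3 × -138 = -146180 kJ/h
Sensible, feed 209→25 °C: -77177 kJ/h
Outlet flows (mol/h): A 1080.7, H₂ 1080.7, B 1059.3
Sensible, products 25→25.2 °C: 74.354 kJ/h
Q = ΔH = -223290 kJ/h = -62.024 kW
Heat removed = 62.024 kW

Q_out = 62.0 kW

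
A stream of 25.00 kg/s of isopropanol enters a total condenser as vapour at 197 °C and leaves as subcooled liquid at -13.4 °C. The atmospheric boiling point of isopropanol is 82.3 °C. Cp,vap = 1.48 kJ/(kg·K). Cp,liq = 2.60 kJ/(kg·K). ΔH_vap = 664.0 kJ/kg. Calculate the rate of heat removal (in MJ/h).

vapour 197→82.3 °C: -169.76 kJ/kg
condensation at 82.3 °C: -664 kJ/kg
liquid 82.3→-13.4 °C: -248.82 kJ/kg
Δh = -169.76 + -664 + -248.82 = -1082.6 kJ/kg
Q = ṁ·Δh = 25.00 kg/s × -1082.6 kJ/kg = -27064 kJ/s
|Q| = 27064 kW = 97432 MJ/h

Q_c = 97400 MJ/h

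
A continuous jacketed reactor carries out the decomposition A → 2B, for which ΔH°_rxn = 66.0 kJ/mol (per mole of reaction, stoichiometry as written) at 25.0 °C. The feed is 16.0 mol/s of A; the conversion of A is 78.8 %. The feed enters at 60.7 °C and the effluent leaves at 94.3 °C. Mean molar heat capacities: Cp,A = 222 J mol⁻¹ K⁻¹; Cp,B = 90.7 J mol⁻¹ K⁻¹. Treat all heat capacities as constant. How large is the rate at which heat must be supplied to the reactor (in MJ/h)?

Extent of reaction ξ = 0.788 × 16.0 = 12.608 mol/s
Reaction term: ξ·ΔH°_rxn = 12.608 × 66.0 = 832.13 kJ/s
Sensible, feed 60.7→25 °C: -126.81 kJ/s
Outlet flows (mol/s): A 3.392, B 25.216
Sensible, products 25→94.3 °C: 210.68 kJ/s
Q = ΔH = 916 kJ/s = 916 kW
Heat supplied = 3297.6 MJ/h

Q_in = 3300 MJ/h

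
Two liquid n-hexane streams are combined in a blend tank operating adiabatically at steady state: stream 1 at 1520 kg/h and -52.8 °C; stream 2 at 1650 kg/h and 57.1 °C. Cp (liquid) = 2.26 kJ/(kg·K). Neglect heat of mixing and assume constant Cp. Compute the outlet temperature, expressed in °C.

Energy balance with Q = 0: Σ ṁᵢCp,ᵢ(T_out − Tᵢ) = 0
Σ ṁᵢCp,ᵢTᵢ = 1520×2.26×-52.8 + 1650×2.26×57.1 = 31547
Σ ṁᵢCp,ᵢ = 1520×2.26 + 1650×2.26 = 7164.2
T_out = 31547 / 7164.2 = 4.4035 °C

T_out = 4.40 °C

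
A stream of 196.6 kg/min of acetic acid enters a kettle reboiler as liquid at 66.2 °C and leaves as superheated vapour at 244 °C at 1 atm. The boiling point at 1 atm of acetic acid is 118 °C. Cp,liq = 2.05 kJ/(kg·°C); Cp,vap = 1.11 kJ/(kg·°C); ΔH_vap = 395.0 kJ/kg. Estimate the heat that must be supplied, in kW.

liquid 66.2→118 °C: 106.19 kJ/kg
vaporisation at 118 °C: 395 kJ/kg
vapour 118→244 °C: 139.86 kJ/kg
Δh = 106.19 + 395 + 139.86 = 641.05 kJ/kg
Q = ṁ·Δh = 196.6 kg/min × 641.05 kJ/kg = 126030 kJ/min
|Q| = 2100.5 kW

Q = 2100 kW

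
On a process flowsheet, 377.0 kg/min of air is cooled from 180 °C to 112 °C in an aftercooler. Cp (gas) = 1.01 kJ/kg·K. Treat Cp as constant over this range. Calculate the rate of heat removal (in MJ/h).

Q = ṁ·Cp·ΔT = 377.0 × 1.01 × (112 − 180) = -25892 kJ/min
Converting: 25892 / 60 s = 431.54 kW
Cooling duty = 1553.5 MJ/h

Q_c = 1550 MJ/h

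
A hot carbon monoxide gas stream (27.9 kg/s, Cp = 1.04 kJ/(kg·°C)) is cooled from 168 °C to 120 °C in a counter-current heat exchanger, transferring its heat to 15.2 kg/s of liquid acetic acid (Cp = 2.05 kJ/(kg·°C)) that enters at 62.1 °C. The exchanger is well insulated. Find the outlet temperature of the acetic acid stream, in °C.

T_c,out = 107 °C

Heat released by hot stream: Q = 27.9 × 1.04 × (168 − 120) = 1392.8 kJ/s
Energy balance on cold side (adiabatic exchanger): Q = ṁ_c·Cp_c·(T_c,out − T_c,in)
T_c,out = 62.1 + 1392.8/(15.2 × 2.05) = 106.8 °C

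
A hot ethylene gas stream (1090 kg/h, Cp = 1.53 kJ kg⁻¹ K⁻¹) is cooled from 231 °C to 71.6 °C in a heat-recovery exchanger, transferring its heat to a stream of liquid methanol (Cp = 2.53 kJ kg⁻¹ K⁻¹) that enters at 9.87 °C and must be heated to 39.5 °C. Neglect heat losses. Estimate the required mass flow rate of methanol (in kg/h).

ṁ_c = 3550 kg/h

Heat released by hot stream: Q = 1090 × 1.53 × (231 − 71.6) = 265830 kJ/h
Energy balance on cold side (adiabatic exchanger): Q = ṁ_c·Cp_c·(T_c,out − T_c,in)
ṁ_c = 265830 / [2.53 × (39.5 − 9.87)] = 3546.1 kg/h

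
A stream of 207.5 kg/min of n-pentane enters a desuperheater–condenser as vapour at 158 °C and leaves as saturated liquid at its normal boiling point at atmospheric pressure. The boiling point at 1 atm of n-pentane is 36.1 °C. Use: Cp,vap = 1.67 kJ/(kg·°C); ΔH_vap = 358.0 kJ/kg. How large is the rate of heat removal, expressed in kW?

vapour 158→36.1 °C: -203.57 kJ/kg
condensation at 36.1 °C: -358 kJ/kg
Δh = -203.57 + -358 = -561.57 kJ/kg
Q = ṁ·Δh = 207.5 kg/min × -561.57 kJ/kg = -116530 kJ/min
|Q| = 1942.1 kW

Q_c = 1940 kW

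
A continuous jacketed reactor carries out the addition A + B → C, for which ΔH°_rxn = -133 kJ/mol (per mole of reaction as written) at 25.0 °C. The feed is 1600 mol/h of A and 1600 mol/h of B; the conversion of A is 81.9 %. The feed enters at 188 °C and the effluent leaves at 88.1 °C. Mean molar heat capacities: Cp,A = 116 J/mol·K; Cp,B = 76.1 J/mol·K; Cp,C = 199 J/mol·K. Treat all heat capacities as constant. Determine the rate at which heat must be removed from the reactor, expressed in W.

Q_out = 56800 W

Extent of reaction ξ = 0.819 × 1600 = 1310.4 mol/h
Reaction term: ξ·ΔH°_rxn = 1310.4 × -133 = -174280 kJ/h
Sensible, feed 188→25 °C: -50100 kJ/h
Outlet flows (mol/h): A 289.6, B 289.6, C 1310.4
Sensible, products 25→88.1 °C: 19965 kJ/h
Q = ΔH = -204420 kJ/h = -56.783 kW
Heat removed = 56783 W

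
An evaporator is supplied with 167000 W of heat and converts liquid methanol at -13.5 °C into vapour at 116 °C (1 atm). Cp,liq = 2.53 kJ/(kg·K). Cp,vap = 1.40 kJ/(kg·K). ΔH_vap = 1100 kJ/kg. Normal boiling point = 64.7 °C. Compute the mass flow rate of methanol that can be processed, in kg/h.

Δh = 2.53×(64.7−-13.5) + 1100 + 1.40×(116−64.7) = 1369.7 kJ/kg
Q = 167000 W = 167 kJ/s = 601200 kJ/h
ṁ = Q/Δh = 601200 / 1369.7 = 438.94 kg/h

ṁ = 439 kg/h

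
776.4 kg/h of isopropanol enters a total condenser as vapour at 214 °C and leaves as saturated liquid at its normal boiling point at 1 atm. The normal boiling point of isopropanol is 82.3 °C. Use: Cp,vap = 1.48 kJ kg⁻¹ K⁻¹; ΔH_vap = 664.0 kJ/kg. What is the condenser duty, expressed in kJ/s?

Q_c = 185 kJ/s

vapour 214→82.3 °C: -194.92 kJ/kg
condensation at 82.3 °C: -664 kJ/kg
Δh = -194.92 + -664 = -858.92 kJ/kg
Q = ṁ·Δh = 776.4 kg/h × -858.92 kJ/kg = -666860 kJ/h
|Q| = 185.24 kW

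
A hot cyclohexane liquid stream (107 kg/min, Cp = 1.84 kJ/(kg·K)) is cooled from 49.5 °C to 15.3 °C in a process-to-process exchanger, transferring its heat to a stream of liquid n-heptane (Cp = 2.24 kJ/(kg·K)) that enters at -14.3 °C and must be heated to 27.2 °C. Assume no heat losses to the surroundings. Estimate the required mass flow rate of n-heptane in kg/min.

ṁ_c = 72.4 kg/min

Heat released by hot stream: Q = 107 × 1.84 × (49.5 − 15.3) = 6733.3 kJ/min
Energy balance on cold side (adiabatic exchanger): Q = ṁ_c·Cp_c·(T_c,out − T_c,in)
ṁ_c = 6733.3 / [2.24 × (27.2 − -14.3)] = 72.432 kg/min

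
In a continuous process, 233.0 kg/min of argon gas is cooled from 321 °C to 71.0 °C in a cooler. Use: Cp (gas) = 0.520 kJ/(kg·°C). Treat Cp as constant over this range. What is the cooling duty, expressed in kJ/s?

Q_c = 505 kJ/s

Q = ṁ·Cp·ΔT = 233.0 × 0.520 × (71.0 − 321) = -30290 kJ/min
Converting: 30290 / 60 s = 504.83 kW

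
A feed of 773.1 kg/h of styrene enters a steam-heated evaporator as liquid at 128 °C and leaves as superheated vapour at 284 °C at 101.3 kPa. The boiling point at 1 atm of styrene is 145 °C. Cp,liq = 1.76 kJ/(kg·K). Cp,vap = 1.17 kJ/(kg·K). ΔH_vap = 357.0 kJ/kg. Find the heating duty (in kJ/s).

Q = 118 kJ/s

liquid 128→145 °C: 29.92 kJ/kg
vaporisation at 145 °C: 357 kJ/kg
vapour 145→284 °C: 162.63 kJ/kg
Δh = 29.92 + 357 + 162.63 = 549.55 kJ/kg
Q = ṁ·Δh = 773.1 kg/h × 549.55 kJ/kg = 424860 kJ/h
|Q| = 118.02 kW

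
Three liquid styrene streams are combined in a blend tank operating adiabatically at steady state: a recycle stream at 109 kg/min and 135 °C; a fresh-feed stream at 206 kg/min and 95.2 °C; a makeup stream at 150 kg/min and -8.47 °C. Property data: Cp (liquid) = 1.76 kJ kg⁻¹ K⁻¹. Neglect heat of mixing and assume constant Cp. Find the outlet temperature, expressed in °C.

T_out = 71.1 °C

Energy balance with Q = 0: Σ ṁᵢCp,ᵢ(T_out − Tᵢ) = 0
Σ ṁᵢCp,ᵢTᵢ = 109×1.76×135 + 206×1.76×95.2 + 150×1.76×-8.47 = 58178
Σ ṁᵢCp,ᵢ = 109×1.76 + 206×1.76 + 150×1.76 = 818.4
T_out = 58178 / 818.4 = 71.088 °C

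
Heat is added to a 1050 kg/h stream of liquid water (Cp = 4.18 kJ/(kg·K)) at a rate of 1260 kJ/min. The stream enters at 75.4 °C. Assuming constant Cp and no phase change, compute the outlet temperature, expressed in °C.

Q = 1260 kJ/min = 75600 kJ/h
ΔT = Q/(ṁ·Cp) = 75600/(1050×4.18) = 17.225 K
T_out = 75.4 + 17.225 = 92.625 °C

T_out = 92.6 °C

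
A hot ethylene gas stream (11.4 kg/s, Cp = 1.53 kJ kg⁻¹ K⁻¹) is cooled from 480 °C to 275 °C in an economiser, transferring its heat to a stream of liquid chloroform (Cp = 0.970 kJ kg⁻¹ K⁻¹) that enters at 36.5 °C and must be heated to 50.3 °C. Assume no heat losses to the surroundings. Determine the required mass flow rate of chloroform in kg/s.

Heat released by hot stream: Q = 11.4 × 1.53 × (480 − 275) = 3575.6 kJ/s
Energy balance on cold side (adiabatic exchanger): Q = ṁ_c·Cp_c·(T_c,out − T_c,in)
ṁ_c = 3575.6 / [0.970 × (50.3 − 36.5)] = 267.12 kg/s

ṁ_c = 267 kg/s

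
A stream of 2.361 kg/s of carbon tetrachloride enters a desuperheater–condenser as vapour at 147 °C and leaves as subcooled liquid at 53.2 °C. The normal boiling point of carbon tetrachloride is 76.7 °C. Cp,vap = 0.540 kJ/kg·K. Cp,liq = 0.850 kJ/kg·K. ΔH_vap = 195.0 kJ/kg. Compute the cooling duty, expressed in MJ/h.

vapour 147→76.7 °C: -37.962 kJ/kg
condensation at 76.7 °C: -195 kJ/kg
liquid 76.7→53.2 °C: -19.975 kJ/kg
Δh = -37.962 + -195 + -19.975 = -252.94 kJ/kg
Q = ṁ·Δh = 2.361 kg/s × -252.94 kJ/kg = -597.18 kJ/s
|Q| = 597.18 kW = 2149.9 MJ/h

Q_c = 2150 MJ/h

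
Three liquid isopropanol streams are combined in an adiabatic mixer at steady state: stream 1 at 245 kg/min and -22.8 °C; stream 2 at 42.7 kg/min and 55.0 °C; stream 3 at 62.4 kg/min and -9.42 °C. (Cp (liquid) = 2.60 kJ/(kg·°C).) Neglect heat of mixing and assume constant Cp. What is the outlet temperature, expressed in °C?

T_out = -10.9 °C

No heat crosses the boundary, so H_out = H_in.
Σ ṁᵢCp,ᵢTᵢ = 245×2.60×-22.8 + 42.7×2.60×55.0 + 62.4×2.60×-9.42 = -9945.8
Σ ṁᵢCp,ᵢ = 245×2.60 + 42.7×2.60 + 62.4×2.60 = 910.26
T_out = -9945.8 / 910.26 = -10.926 °C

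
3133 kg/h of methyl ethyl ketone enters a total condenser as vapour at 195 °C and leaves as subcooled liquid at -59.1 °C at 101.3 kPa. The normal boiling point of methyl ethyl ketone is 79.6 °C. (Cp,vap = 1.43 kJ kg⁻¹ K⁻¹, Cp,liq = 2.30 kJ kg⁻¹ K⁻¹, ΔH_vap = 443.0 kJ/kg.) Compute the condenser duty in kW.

Q_c = 807 kW

vapour 195→79.6 °C: -165.02 kJ/kg
condensation at 79.6 °C: -443 kJ/kg
liquid 79.6→-59.1 °C: -319.01 kJ/kg
Δh = -165.02 + -443 + -319.01 = -927.03 kJ/kg
Q = ṁ·Δh = 3133 kg/h × -927.03 kJ/kg = -2.9044e+06 kJ/h
|Q| = 806.78 kW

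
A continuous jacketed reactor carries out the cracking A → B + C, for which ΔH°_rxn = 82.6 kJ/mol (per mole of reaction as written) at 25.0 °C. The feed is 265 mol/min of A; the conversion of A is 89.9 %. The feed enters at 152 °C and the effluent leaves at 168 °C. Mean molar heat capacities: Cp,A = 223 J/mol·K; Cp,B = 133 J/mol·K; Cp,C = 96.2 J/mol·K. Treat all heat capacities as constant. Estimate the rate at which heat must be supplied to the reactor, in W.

Extent of reaction ξ = 0.899 × 265 = 238.24 mol/min
Reaction term: ξ·ΔH°_rxn = 238.24 × 82.6 = 19678 kJ/min
Sensible, feed 152→25 °C: -7505.1 kJ/min
Outlet flows (mol/min): A 26.765, B 238.24, C 238.24
Sensible, products 25→168 °C: 8661.8 kJ/min
Q = ΔH = 20835 kJ/min = 347.25 kW
Heat supplied = 347250 W

Q_in = 347000 W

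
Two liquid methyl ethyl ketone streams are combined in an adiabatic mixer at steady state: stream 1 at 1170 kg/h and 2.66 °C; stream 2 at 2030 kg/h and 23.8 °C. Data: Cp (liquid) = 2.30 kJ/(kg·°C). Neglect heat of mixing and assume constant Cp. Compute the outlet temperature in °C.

Adiabatic, steady state ⇒ Σ ṁᵢCp,ᵢ(T_out − Tᵢ) = 0
T_out = Σ ṁᵢCp,ᵢTᵢ / Σ ṁᵢCp,ᵢ
      = 118280 / 7360 = 16.071 °C

T_out = 16.1 °C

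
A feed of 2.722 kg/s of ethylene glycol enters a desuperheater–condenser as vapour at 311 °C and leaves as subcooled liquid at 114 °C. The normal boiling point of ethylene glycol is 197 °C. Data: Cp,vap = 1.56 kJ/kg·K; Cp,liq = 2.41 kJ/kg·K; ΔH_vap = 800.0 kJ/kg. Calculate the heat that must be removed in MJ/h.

vapour 311→197 °C: -177.84 kJ/kg
condensation at 197 °C: -800 kJ/kg
liquid 197→114 °C: -200.03 kJ/kg
Δh = -177.84 + -800 + -200.03 = -1177.9 kJ/kg
Q = ṁ·Δh = 2.722 kg/s × -1177.9 kJ/kg = -3206.2 kJ/s
|Q| = 3206.2 kW = 11542 MJ/h

Q_c = 11500 MJ/h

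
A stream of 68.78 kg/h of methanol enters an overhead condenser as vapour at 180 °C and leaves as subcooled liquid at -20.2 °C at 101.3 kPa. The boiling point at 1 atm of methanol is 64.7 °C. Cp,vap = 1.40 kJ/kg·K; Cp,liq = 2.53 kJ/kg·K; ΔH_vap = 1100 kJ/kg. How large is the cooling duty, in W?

vapour 180→64.7 °C: -161.42 kJ/kg
condensation at 64.7 °C: -1100 kJ/kg
liquid 64.7→-20.2 °C: -214.8 kJ/kg
Δh = -161.42 + -1100 + -214.8 = -1476.2 kJ/kg
Q = ṁ·Δh = 68.78 kg/h × -1476.2 kJ/kg = -101530 kJ/h
|Q| = 28.204 kW = 28204 W

Q_c = 28200 W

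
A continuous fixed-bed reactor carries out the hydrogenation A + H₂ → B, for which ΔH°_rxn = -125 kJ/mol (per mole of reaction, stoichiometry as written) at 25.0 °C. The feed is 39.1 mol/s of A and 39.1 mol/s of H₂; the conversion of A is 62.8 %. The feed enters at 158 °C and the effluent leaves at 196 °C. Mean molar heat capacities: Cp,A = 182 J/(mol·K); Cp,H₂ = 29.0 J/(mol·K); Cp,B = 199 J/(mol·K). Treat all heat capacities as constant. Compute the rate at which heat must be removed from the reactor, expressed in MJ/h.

Q_out = 10100 MJ/h

Extent of reaction ξ = 0.628 × 39.1 = 24.555 mol/s
Reaction term: ξ·ΔH°_rxn = 24.555 × -125 = -3069.3 kJ/s
Sensible, feed 158→25 °C: -1097.3 kJ/s
Outlet flows (mol/s): A 14.545, H₂ 14.545, B 24.555
Sensible, products 25→196 °C: 1360.4 kJ/s
Q = ΔH = -2806.2 kJ/s = -2806.2 kW
Heat removed = 10102 MJ/h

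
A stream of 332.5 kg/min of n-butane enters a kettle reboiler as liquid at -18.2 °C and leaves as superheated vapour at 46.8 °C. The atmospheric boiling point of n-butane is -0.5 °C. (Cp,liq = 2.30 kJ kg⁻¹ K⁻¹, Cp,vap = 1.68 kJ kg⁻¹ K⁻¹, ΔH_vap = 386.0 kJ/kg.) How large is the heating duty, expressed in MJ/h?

liquid -18.2→-0.5 °C: 40.71 kJ/kg
vaporisation at -0.5 °C: 386 kJ/kg
vapour -0.5→46.8 °C: 79.464 kJ/kg
Δh = 40.71 + 386 + 79.464 = 506.17 kJ/kg
Q = ṁ·Δh = 332.5 kg/min × 506.17 kJ/kg = 168300 kJ/min
|Q| = 2805 kW = 10098 MJ/h

Q = 10100 MJ/h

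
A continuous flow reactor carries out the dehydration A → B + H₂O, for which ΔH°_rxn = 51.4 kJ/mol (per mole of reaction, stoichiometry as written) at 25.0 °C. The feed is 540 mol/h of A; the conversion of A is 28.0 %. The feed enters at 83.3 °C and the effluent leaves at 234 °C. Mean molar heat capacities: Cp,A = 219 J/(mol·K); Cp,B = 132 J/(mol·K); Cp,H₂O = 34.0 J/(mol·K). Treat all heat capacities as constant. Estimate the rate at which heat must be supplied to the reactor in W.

Extent of reaction ξ = 0.280 × 540 = 151.2 mol/h
Reaction term: ξ·ΔH°_rxn = 151.2 × 51.4 = 7771.7 kJ/h
Sensible, feed 83.3→25 °C: -6894.6 kJ/h
Outlet flows (mol/h): A 388.8, B 151.2, H₂O 151.2
Sensible, products 25→234 °C: 23041 kJ/h
Q = ΔH = 23919 kJ/h = 6.6441 kW
Heat supplied = 6644.1 W

Q_in = 6640 W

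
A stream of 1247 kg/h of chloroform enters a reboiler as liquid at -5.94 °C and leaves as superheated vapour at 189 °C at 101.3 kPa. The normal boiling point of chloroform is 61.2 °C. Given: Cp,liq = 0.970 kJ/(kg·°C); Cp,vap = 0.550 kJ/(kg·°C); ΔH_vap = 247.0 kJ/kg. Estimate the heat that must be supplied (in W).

Q = 132000 W

liquid -5.94→61.2 °C: 65.126 kJ/kg
vaporisation at 61.2 °C: 247 kJ/kg
vapour 61.2→189 °C: 70.29 kJ/kg
Δh = 65.126 + 247 + 70.29 = 382.42 kJ/kg
Q = ṁ·Δh = 1247 kg/h × 382.42 kJ/kg = 476870 kJ/h
|Q| = 132.46 kW = 132460 W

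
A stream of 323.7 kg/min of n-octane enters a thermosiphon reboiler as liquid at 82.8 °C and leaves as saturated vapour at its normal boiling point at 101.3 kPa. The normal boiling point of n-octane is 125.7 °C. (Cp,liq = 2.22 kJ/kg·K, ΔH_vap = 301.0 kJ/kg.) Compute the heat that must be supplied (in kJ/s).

liquid 82.8→125.7 °C: 95.238 kJ/kg
vaporisation at 125.7 °C: 301 kJ/kg
Δh = 95.238 + 301 = 396.24 kJ/kg
Q = ṁ·Δh = 323.7 kg/min × 396.24 kJ/kg = 128260 kJ/min
|Q| = 2137.7 kW

Q = 2140 kJ/s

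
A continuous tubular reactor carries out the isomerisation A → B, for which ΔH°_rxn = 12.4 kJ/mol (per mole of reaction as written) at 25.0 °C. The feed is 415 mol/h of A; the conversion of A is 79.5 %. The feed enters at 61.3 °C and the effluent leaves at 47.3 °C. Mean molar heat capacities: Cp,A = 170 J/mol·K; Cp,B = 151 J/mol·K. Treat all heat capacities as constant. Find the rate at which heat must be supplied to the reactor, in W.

Q_in = 823 W

Extent of reaction ξ = 0.795 × 415 = 329.93 mol/h
Reaction term: ξ·ΔH°_rxn = 329.93 × 12.4 = 4091.1 kJ/h
Sensible, feed 61.3→25 °C: -2561 kJ/h
Outlet flows (mol/h): A 85.075, B 329.93
Sensible, products 25→47.3 °C: 1433.5 kJ/h
Q = ΔH = 2963.6 kJ/h = 0.82322 kW
Heat supplied = 823.22 W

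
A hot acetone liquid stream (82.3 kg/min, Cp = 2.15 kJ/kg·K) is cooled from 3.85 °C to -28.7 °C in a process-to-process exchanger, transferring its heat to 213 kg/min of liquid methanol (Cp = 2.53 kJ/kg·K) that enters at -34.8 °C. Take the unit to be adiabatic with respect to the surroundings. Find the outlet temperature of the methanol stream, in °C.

Heat released by hot stream: Q = 82.3 × 2.15 × (3.85 − -28.7) = 5759.6 kJ/min
Energy balance on cold side (adiabatic exchanger): Q = ṁ_c·Cp_c·(T_c,out − T_c,in)
T_c,out = -34.8 + 5759.6/(213 × 2.53) = -24.112 °C

T_c,out = -24.1 °C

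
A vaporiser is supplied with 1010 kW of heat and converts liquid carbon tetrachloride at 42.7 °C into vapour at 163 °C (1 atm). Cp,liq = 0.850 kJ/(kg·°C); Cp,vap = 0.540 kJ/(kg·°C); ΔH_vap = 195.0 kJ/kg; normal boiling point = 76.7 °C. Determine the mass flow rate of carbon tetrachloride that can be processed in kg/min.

Δh = 0.850×(76.7−42.7) + 195.0 + 0.540×(163−76.7) = 270.5 kJ/kg
Q = 1010 kW = 1010 kJ/s = 60600 kJ/min
ṁ = Q/Δh = 60600 / 270.5 = 224.03 kg/min

ṁ = 224 kg/min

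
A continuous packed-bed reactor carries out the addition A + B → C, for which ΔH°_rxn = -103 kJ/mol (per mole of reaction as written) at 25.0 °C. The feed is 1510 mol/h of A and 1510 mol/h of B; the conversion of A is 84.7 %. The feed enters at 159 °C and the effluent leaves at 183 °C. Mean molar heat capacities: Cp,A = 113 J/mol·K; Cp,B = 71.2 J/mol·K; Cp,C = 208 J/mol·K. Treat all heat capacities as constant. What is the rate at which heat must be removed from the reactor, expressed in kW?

Q_out = 33.4 kW

Extent of reaction ξ = 0.847 × 1510 = 1279 mol/h
Reaction term: ξ·ΔH°_rxn = 1279 × -103 = -131730 kJ/h
Sensible, feed 159→25 °C: -37271 kJ/h
Outlet flows (mol/h): A 231.03, B 231.03, C 1279
Sensible, products 25→183 °C: 48756 kJ/h
Q = ΔH = -120250 kJ/h = -33.403 kW
Heat removed = 33.403 kW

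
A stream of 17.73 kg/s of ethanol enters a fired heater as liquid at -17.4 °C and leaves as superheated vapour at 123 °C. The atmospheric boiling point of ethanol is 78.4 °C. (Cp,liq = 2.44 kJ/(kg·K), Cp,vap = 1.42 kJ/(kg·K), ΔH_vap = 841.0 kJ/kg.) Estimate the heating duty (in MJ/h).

liquid -17.4→78.4 °C: 233.75 kJ/kg
vaporisation at 78.4 °C: 841 kJ/kg
vapour 78.4→123 °C: 63.332 kJ/kg
Δh = 233.75 + 841 + 63.332 = 1138.1 kJ/kg
Q = ṁ·Δh = 17.73 kg/s × 1138.1 kJ/kg = 20178 kJ/s
|Q| = 20178 kW = 72642 MJ/h

Q = 72600 MJ/h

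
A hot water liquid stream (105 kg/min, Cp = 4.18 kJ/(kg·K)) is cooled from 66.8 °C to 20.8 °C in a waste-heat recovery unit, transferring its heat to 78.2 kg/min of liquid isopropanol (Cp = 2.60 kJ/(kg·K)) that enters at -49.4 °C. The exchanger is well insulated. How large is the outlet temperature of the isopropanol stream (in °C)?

T_c,out = 49.9 °C

Heat released by hot stream: Q = 105 × 4.18 × (66.8 − 20.8) = 20189 kJ/min
Energy balance on cold side (adiabatic exchanger): Q = ṁ_c·Cp_c·(T_c,out − T_c,in)
T_c,out = -49.4 + 20189/(78.2 × 2.60) = 49.899 °C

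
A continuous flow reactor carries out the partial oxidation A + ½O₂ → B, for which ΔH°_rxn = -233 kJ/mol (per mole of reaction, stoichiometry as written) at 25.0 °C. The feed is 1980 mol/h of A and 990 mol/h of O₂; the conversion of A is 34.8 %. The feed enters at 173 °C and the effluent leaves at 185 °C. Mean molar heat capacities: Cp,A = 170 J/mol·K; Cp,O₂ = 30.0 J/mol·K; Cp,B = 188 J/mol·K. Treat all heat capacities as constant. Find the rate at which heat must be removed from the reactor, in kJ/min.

Extent of reaction ξ = 0.348 × 1980 = 689.04 mol/h
Reaction term: ξ·ΔH°_rxn = 689.04 × -233 = -160550 kJ/h
Sensible, feed 173→25 °C: -54212 kJ/h
Outlet flows (mol/h): A 1291, O₂ 645.48, B 689.04
Sensible, products 25→185 °C: 58939 kJ/h
Q = ΔH = -155820 kJ/h = -43.283 kW
Heat removed = 2597 kJ/min

Q_out = 2600 kJ/min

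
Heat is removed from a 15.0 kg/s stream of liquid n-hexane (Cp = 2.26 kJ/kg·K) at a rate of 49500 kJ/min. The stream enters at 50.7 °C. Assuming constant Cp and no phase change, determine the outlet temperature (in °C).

Q = 49500 kJ/min = 825 kJ/s
ΔT = Q/(ṁ·Cp) = 825/(15.0×2.26) = 24.336 K
T_out = 50.7 − 24.336 = 26.364 °C

T_out = 26.4 °C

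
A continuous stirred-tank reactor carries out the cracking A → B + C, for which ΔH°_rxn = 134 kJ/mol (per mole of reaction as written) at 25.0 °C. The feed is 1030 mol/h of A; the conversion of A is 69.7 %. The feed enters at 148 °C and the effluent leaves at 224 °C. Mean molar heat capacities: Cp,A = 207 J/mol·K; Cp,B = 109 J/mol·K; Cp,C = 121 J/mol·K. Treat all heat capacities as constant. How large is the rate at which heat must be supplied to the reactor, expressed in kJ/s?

Q_in = 32.1 kJ/s

Extent of reaction ξ = 0.697 × 1030 = 717.91 mol/h
Reaction term: ξ·ΔH°_rxn = 717.91 × 134 = 96200 kJ/h
Sensible, feed 148→25 °C: -26225 kJ/h
Outlet flows (mol/h): A 312.09, B 717.91, C 717.91
Sensible, products 25→224 °C: 45715 kJ/h
Q = ΔH = 115690 kJ/h = 32.136 kW
Heat supplied = 32.136 kJ/s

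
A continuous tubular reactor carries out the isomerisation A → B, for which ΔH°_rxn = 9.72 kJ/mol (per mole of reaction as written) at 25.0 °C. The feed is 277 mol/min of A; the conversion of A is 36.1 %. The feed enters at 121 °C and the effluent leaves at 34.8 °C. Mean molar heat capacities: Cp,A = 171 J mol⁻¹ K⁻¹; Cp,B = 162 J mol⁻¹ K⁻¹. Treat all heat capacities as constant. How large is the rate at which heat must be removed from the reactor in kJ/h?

Q_out = 187000 kJ/h

Extent of reaction ξ = 0.361 × 277 = 99.997 mol/min
Reaction term: ξ·ΔH°_rxn = 99.997 × 9.72 = 971.97 kJ/min
Sensible, feed 121→25 °C: -4547.2 kJ/min
Outlet flows (mol/min): A 177, B 99.997
Sensible, products 25→34.8 °C: 455.38 kJ/min
Q = ΔH = -3119.9 kJ/min = -51.998 kW
Heat removed = 187190 kJ/h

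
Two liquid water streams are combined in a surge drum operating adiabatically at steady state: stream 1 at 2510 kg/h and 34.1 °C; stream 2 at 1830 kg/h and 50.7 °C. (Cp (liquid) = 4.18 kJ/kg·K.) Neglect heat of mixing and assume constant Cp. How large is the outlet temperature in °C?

Adiabatic, steady state ⇒ Σ ṁᵢCp,ᵢ(T_out − Tᵢ) = 0
Σ ṁᵢCp,ᵢTᵢ = 2510×4.18×34.1 + 1830×4.18×50.7 = 745590
Σ ṁᵢCp,ᵢ = 2510×4.18 + 1830×4.18 = 18141
T_out = 745590 / 18141 = 41.1 °C

T_out = 41.1 °C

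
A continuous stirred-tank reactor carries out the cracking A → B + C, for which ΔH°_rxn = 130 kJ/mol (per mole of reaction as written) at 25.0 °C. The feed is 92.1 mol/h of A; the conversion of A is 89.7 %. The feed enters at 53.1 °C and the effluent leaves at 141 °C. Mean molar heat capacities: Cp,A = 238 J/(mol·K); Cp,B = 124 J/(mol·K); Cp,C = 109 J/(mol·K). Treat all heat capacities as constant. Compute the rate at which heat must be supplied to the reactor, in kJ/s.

Q_in = 3.51 kJ/s

Extent of reaction ξ = 0.897 × 92.1 = 82.614 mol/h
Reaction term: ξ·ΔH°_rxn = 82.614 × 130 = 10740 kJ/h
Sensible, feed 53.1→25 °C: -615.95 kJ/h
Outlet flows (mol/h): A 9.4863, B 82.614, C 82.614
Sensible, products 25→141 °C: 2494.8 kJ/h
Q = ΔH = 12619 kJ/h = 3.5052 kW
Heat supplied = 3.5052 kJ/s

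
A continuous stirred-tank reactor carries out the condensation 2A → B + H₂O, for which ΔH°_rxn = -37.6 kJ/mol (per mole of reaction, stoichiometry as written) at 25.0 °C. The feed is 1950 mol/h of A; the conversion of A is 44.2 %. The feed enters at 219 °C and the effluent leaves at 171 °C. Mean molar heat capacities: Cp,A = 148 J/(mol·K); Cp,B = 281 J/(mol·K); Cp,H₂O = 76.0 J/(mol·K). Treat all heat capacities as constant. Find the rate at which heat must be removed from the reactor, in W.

Extent of reaction ξ = 0.442 × 1950 / 2 = 430.95 mol/h
Reaction term: ξ·ΔH°_rxn = 430.95 × -37.6 = -16204 kJ/h
Sensible, feed 219→25 °C: -55988 kJ/h
Outlet flows (mol/h): A 1088.1, B 430.95, H₂O 430.95
Sensible, products 25→171 °C: 45974 kJ/h
Q = ΔH = -26218 kJ/h = -7.2829 kW
Heat removed = 7282.9 W

Q_out = 7280 W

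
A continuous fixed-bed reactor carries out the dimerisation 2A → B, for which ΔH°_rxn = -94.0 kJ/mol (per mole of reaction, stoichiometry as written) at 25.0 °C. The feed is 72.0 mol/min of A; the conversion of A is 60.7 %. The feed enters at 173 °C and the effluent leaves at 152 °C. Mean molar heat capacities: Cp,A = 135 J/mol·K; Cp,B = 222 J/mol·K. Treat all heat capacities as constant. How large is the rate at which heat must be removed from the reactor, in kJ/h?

Q_out = 143000 kJ/h

Extent of reaction ξ = 0.607 × 72.0 / 2 = 21.852 mol/min
Reaction term: ξ·ΔH°_rxn = 21.852 × -94.0 = -2054.1 kJ/min
Sensible, feed 173→25 °C: -1438.6 kJ/min
Outlet flows (mol/min): A 28.296, B 21.852
Sensible, products 25→152 °C: 1101.2 kJ/min
Q = ΔH = -2391.4 kJ/min = -39.857 kW
Heat removed = 143490 kJ/h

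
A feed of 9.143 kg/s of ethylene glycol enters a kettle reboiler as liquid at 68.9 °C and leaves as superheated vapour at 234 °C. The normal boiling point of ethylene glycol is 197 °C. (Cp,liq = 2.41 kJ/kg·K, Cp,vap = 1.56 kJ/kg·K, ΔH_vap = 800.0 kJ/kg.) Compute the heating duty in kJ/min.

Q = 640000 kJ/min

liquid 68.9→197 °C: 308.72 kJ/kg
vaporisation at 197 °C: 800 kJ/kg
vapour 197→234 °C: 57.72 kJ/kg
Δh = 308.72 + 800 + 57.72 = 1166.4 kJ/kg
Q = ṁ·Δh = 9.143 kg/s × 1166.4 kJ/kg = 10665 kJ/s
|Q| = 10665 kW = 639890 kJ/min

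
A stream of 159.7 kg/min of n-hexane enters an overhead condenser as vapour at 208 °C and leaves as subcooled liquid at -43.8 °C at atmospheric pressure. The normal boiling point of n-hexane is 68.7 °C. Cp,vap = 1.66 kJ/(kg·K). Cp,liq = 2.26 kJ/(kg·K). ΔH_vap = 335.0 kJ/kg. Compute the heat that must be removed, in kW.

Q_c = 2180 kW

vapour 208→68.7 °C: -231.24 kJ/kg
condensation at 68.7 °C: -335 kJ/kg
liquid 68.7→-43.8 °C: -254.25 kJ/kg
Δh = -231.24 + -335 + -254.25 = -820.49 kJ/kg
Q = ṁ·Δh = 159.7 kg/min × -820.49 kJ/kg = -131030 kJ/min
|Q| = 2183.9 kW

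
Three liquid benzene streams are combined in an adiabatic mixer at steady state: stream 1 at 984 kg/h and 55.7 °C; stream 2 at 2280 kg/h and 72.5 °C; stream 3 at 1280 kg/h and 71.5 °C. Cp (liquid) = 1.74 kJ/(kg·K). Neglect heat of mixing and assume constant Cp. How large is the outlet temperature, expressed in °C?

Energy balance with Q = 0: Σ ṁᵢCp,ᵢ(T_out − Tᵢ) = 0
T_out = Σ ṁᵢCp,ᵢTᵢ / Σ ṁᵢCp,ᵢ
      = 542230 / 7906.6 = 68.58 °C

T_out = 68.6 °C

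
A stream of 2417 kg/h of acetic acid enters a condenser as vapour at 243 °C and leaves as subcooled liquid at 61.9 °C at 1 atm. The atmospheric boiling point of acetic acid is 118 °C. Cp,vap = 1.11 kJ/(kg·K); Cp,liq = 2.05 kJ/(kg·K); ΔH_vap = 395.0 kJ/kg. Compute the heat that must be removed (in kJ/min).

vapour 243→118 °C: -138.75 kJ/kg
condensation at 118 °C: -395 kJ/kg
liquid 118→61.9 °C: -115 kJ/kg
Δh = -138.75 + -395 + -115 = -648.75 kJ/kg
Q = ṁ·Δh = 2417 kg/h × -648.75 kJ/kg = -1.568e+06 kJ/h
|Q| = 435.57 kW = 26134 kJ/min

Q_c = 26100 kJ/min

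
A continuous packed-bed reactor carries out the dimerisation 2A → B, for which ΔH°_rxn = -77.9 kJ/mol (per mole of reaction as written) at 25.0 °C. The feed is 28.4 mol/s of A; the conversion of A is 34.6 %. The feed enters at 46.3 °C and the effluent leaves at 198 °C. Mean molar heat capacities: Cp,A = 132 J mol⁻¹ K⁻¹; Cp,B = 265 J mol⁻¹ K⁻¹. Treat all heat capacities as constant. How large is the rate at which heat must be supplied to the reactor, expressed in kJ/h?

Extent of reaction ξ = 0.346 × 28.4 / 2 = 4.9132 mol/s
Reaction term: ξ·ΔH°_rxn = 4.9132 × -77.9 = -382.74 kJ/s
Sensible, feed 46.3→25 °C: -79.849 kJ/s
Outlet flows (mol/s): A 18.574, B 4.9132
Sensible, products 25→198 °C: 649.39 kJ/s
Q = ΔH = 186.8 kJ/s = 186.8 kW
Heat supplied = 672500 kJ/h

Q_in = 672000 kJ/h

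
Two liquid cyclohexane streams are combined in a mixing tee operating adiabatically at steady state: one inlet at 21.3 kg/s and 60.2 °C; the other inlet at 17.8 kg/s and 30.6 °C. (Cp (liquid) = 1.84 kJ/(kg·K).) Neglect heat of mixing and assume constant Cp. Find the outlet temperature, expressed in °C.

T_out = 46.7 °C

No heat crosses the boundary, so H_out = H_in.
T_out = Σ ṁᵢCp,ᵢTᵢ / Σ ṁᵢCp,ᵢ
      = 3361.6 / 71.944 = 46.725 °C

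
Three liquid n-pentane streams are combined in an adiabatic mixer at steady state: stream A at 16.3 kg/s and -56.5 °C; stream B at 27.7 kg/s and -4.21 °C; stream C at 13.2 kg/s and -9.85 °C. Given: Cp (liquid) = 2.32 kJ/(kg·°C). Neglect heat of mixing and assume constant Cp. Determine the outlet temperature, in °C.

T_out = -20.4 °C

Adiabatic, steady state ⇒ Σ ṁᵢCp,ᵢ(T_out − Tᵢ) = 0
T_out = Σ ṁᵢCp,ᵢTᵢ / Σ ṁᵢCp,ᵢ
      = -2708.8 / 132.7 = -20.412 °C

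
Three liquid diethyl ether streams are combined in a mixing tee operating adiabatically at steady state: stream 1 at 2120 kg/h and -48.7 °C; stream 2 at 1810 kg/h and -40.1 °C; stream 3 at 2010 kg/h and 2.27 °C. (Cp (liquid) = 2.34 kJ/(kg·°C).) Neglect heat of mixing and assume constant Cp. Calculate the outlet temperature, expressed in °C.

T_out = -28.8 °C

Adiabatic, steady state ⇒ Σ ṁᵢCp,ᵢ(T_out − Tᵢ) = 0
T_out = Σ ṁᵢCp,ᵢTᵢ / Σ ṁᵢCp,ᵢ
      = -400750 / 13900 = -28.832 °C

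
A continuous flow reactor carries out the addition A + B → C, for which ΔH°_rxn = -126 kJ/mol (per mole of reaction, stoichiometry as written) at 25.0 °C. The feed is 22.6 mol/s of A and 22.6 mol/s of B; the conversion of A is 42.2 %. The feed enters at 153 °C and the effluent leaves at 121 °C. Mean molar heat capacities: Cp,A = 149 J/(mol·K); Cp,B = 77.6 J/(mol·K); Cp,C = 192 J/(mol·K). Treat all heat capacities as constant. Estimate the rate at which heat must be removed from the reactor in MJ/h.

Q_out = 5030 MJ/h

Extent of reaction ξ = 0.422 × 22.6 = 9.5372 mol/s
Reaction term: ξ·ΔH°_rxn = 9.5372 × -126 = -1201.7 kJ/s
Sensible, feed 153→25 °C: -655.51 kJ/s
Outlet flows (mol/s): A 13.063, B 13.063, C 9.5372
Sensible, products 25→121 °C: 459.95 kJ/s
Q = ΔH = -1397.2 kJ/s = -1397.2 kW
Heat removed = 5030.1 MJ/h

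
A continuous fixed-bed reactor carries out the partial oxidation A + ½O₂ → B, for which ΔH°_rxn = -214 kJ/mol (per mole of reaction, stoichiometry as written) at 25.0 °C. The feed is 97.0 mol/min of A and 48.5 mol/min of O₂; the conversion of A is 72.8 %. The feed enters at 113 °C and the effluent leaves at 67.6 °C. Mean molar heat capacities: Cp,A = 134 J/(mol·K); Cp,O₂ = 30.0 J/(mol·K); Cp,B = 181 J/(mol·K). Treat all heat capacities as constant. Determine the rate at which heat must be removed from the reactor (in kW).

Q_out = 261 kW

Extent of reaction ξ = 0.728 × 97.0 = 70.616 mol/min
Reaction term: ξ·ΔH°_rxn = 70.616 × -214 = -15112 kJ/min
Sensible, feed 113→25 °C: -1271.9 kJ/min
Outlet flows (mol/min): A 26.384, O₂ 13.192, B 70.616
Sensible, products 25→67.6 °C: 711.96 kJ/min
Q = ΔH = -15672 kJ/min = -261.2 kW
Heat removed = 261.2 kW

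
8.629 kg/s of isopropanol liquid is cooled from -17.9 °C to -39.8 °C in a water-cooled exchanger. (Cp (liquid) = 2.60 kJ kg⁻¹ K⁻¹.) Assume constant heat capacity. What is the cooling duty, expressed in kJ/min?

Q = ṁ·Cp·ΔT = 8.629 × 2.60 × (-39.8 − -17.9) = -491.34 kJ/s
Cooling duty = 29480 kJ/min

Q_c = 29500 kJ/min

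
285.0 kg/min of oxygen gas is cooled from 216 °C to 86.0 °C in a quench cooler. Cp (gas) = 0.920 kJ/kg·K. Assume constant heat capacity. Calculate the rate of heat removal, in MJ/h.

Q = ṁ·Cp·ΔT = 285.0 × 0.920 × (86.0 − 216) = -34086 kJ/min
Converting: 34086 / 60 s = 568.1 kW
Cooling duty = 2045.2 MJ/h

Q_c = 2050 MJ/h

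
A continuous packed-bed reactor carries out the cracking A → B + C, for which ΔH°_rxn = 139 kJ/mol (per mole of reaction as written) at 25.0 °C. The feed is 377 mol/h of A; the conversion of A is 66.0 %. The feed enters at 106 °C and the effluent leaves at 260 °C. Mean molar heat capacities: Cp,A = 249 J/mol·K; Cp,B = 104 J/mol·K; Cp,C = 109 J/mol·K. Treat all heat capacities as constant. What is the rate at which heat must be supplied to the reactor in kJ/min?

Q_in = 782 kJ/min

Extent of reaction ξ = 0.660 × 377 = 248.82 mol/h
Reaction term: ξ·ΔH°_rxn = 248.82 × 139 = 34586 kJ/h
Sensible, feed 106→25 °C: -7603.7 kJ/h
Outlet flows (mol/h): A 128.18, B 248.82, C 248.82
Sensible, products 25→260 °C: 19955 kJ/h
Q = ΔH = 46937 kJ/h = 13.038 kW
Heat supplied = 782.29 kJ/min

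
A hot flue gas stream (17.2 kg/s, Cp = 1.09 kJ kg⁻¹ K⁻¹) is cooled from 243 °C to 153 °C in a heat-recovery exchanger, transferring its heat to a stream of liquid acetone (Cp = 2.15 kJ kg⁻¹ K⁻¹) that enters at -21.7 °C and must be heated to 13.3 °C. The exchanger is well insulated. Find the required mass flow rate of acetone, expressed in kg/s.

ṁ_c = 22.4 kg/s

Heat released by hot stream: Q = 17.2 × 1.09 × (243 − 153) = 1687.3 kJ/s
Energy balance on cold side (adiabatic exchanger): Q = ṁ_c·Cp_c·(T_c,out − T_c,in)
ṁ_c = 1687.3 / [2.15 × (13.3 − -21.7)] = 22.423 kg/s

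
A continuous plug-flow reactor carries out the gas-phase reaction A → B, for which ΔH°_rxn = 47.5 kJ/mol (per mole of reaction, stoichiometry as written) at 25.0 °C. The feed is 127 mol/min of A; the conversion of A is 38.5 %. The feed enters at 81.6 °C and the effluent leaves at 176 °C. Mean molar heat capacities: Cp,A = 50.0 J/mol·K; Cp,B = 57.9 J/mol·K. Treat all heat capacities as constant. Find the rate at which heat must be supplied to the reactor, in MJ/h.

Extent of reaction ξ = 0.385 × 127 = 48.895 mol/min
Reaction term: ξ·ΔH°_rxn = 48.895 × 47.5 = 2322.5 kJ/min
Sensible, feed 81.6→25 °C: -359.41 kJ/min
Outlet flows (mol/min): A 78.105, B 48.895
Sensible, products 25→176 °C: 1017.2 kJ/min
Q = ΔH = 2980.3 kJ/min = 49.671 kW
Heat supplied = 178.82 MJ/h

Q_in = 179 MJ/h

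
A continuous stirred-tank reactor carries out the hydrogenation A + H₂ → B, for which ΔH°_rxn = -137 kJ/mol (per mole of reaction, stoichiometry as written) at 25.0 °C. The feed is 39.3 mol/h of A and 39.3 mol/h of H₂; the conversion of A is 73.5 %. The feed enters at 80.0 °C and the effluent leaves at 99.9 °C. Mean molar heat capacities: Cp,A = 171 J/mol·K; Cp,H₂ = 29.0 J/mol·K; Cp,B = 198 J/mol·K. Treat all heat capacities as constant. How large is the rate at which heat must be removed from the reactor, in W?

Q_out = 1060 W

Extent of reaction ξ = 0.735 × 39.3 = 28.885 mol/h
Reaction term: ξ·ΔH°_rxn = 28.885 × -137 = -3957.3 kJ/h
Sensible, feed 80.0→25 °C: -432.3 kJ/h
Outlet flows (mol/h): A 10.415, H₂ 10.415, B 28.885
Sensible, products 25→99.9 °C: 584.39 kJ/h
Q = ΔH = -3805.2 kJ/h = -1.057 kW
Heat removed = 1057 W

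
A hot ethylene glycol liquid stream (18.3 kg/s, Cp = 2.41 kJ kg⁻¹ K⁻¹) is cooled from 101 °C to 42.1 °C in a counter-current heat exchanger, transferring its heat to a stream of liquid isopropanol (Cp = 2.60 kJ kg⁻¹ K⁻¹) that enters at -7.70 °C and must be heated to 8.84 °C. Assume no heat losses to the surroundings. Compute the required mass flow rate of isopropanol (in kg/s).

Heat released by hot stream: Q = 18.3 × 2.41 × (101 − 42.1) = 2597.7 kJ/s
Energy balance on cold side (adiabatic exchanger): Q = ṁ_c·Cp_c·(T_c,out − T_c,in)
ṁ_c = 2597.7 / [2.60 × (8.84 − -7.70)] = 60.405 kg/s

ṁ_c = 60.4 kg/s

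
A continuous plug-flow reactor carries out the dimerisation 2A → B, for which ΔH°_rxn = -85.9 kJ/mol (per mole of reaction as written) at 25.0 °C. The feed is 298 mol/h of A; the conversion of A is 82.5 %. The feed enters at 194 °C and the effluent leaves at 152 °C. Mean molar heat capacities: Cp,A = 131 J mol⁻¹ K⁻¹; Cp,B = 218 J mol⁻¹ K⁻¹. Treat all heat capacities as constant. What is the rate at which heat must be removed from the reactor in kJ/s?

Extent of reaction ξ = 0.825 × 298 / 2 = 122.92 mol/h
Reaction term: ξ·ΔH°_rxn = 122.92 × -85.9 = -10559 kJ/h
Sensible, feed 194→25 °C: -6597.4 kJ/h
Outlet flows (mol/h): A 52.15, B 122.92
Sensible, products 25→152 °C: 4270.9 kJ/h
Q = ΔH = -12886 kJ/h = -3.5794 kW
Heat removed = 3.5794 kJ/s

Q_out = 3.58 kJ/s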